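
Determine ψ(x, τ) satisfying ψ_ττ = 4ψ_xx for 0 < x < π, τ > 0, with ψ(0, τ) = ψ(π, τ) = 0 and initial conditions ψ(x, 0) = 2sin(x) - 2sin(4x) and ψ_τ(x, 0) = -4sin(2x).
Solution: Using separation of variables ψ = X(x)T(τ):
Eigenfunctions: sin(nx), n = 1, 2, 3, ...
General solution: ψ(x, τ) = Σ [A_n cos(2n τ) + B_n sin(2n τ)] sin(nx)
From ψ(x,0) = 2sin(x) - 2sin(4x): A_1=2, A_4=-2. From ψ_τ(x,0) = -4sin(2x), using ψ_τ(x,0) = Σ ω_n B_n sin(nx) with ω_n = 2n: B_2 = (-4)/4 = -1.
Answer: ψ(x, τ) = 2sin(x)cos(2τ) - sin(2x)sin(4τ) - 2sin(4x)cos(8τ)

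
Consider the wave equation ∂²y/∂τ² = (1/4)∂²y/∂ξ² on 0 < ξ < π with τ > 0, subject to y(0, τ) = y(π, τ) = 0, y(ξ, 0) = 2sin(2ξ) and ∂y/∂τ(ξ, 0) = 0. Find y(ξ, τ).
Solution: Using separation of variables y = X(ξ)T(τ):
Eigenfunctions: sin(nξ), n = 1, 2, 3, ...
General solution: y(ξ, τ) = Σ [A_n cos(n τ/2) + B_n sin(n τ/2)] sin(nξ)
From y(ξ,0) = 2sin(2ξ): A_2=2. From y_τ(ξ,0) = 0: all B_n = 0.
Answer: y(ξ, τ) = 2sin(2ξ)cos(τ)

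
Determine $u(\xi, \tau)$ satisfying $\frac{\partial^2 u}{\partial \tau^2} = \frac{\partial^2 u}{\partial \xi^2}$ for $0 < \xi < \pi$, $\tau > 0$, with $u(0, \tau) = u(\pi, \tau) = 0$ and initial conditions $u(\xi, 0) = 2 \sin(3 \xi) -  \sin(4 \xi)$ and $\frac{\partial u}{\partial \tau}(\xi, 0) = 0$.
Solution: Using separation of variables $u = X(\xi)T(\tau)$:
Eigenfunctions: $\sin(n\xi)$, $n = 1, 2, 3, \ldots$
General solution: $u(\xi, \tau) = \sum [A_n \cos(n \tau) + B_n \sin(n \tau)] \sin(n\xi)$
From $u(\xi,0) = 2 \sin(3 \xi) - \sin(4 \xi)$: $A_3=2, A_4=-1$. From $u_{\tau}(\xi,0) = 0$: all $B_n = 0$.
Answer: $u(\xi, \tau) = 2 \sin(3 \xi) \cos(3 \tau) -  \sin(4 \xi) \cos(4 \tau)$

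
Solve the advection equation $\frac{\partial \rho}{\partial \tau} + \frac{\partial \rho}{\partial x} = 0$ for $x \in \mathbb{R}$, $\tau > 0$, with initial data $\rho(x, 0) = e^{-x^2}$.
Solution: By characteristics ($dx/d\tau = 1$), $\rho(x,\tau) = f(x - \tau)$ with $f = \rho( \cdot , 0)$.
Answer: $\rho(x, \tau) = e^{-(-\tau + x)^2}$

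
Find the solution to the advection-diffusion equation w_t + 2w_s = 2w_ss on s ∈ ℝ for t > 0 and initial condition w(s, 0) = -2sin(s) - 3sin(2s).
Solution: Moving frame: η = s - 2t, σ = t, w = u(η,σ), so w_t = u_σ - 2u_η and w_ss = u_ηη.
Hence w_t + 2w_s = u_σ and the PDE becomes the heat equation u_σ = 2u_ηη on η ∈ ℝ.
Initial data: u(η,0) = w(η,0) = -2sin(η) - 3sin(2η). Each mode sin(nη) decays as exp(-2n²σ) on ℝ, so u(η,σ) = Σ c_n exp(-2n²σ) sin(nη) with c_1=-2, c_2=-3: u(η,σ) = -2exp(-2σ)sin(η) - 3exp(-8σ)sin(2η).
Substituting back: w(s,t) = u(s - 2t, t).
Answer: w(s, t) = -2exp(-2t)sin(s - 2t) - 3exp(-8t)sin(2s - 4t)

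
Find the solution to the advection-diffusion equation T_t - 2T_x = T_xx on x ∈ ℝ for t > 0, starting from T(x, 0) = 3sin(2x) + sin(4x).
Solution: Moving frame: η = x + 2t, σ = t, T = u(η,σ), so T_t = u_σ + 2u_η and T_xx = u_ηη.
Hence T_t - 2T_x = u_σ and the PDE becomes the heat equation u_σ = u_ηη on η ∈ ℝ.
Initial data: u(η,0) = T(η,0) = 3sin(2η) + sin(4η). Each mode sin(nη) decays as exp(-n²σ) on ℝ, so u(η,σ) = Σ c_n exp(-n²σ) sin(nη) with c_2=3, c_4=1: u(η,σ) = 3exp(-4σ)sin(2η) + exp(-16σ)sin(4η).
Substituting back: T(x,t) = u(x + 2t, t).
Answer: T(x, t) = 3exp(-4t)sin(4t + 2x) + exp(-16t)sin(8t + 4x)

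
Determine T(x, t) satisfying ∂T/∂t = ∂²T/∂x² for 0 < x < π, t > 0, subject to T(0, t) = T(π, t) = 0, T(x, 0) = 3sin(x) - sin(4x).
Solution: Separating variables: T = Σ c_n exp(-n²t) sin(nx). From T(x,0) = 3sin(x) - sin(4x): c_1=3, c_4=-1.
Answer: T(x, t) = 3exp(-t)sin(x) - exp(-16t)sin(4x)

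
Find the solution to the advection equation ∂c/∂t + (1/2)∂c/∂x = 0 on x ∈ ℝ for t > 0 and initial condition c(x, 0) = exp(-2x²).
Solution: By method of characteristics (waves move right with speed 1/2):
Along characteristics x - (1/2)t = const, c is constant, so c(x,t) = f(x - (1/2)t) with f = c(·, 0).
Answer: c(x, t) = exp(-2(-t/2 + x)²)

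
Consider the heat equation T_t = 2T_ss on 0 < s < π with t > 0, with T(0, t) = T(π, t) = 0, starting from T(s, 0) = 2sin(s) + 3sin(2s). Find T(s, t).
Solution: Separating variables: T = Σ c_n exp(-2n²t) sin(ns). From T(s,0) = 2sin(s) + 3sin(2s): c_1=2, c_2=3.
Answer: T(s, t) = 2exp(-2t)sin(s) + 3exp(-8t)sin(2s)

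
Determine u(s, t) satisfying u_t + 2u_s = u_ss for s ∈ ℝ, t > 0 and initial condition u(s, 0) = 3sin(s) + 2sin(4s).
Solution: Moving frame: η = s - 2t, σ = t, u = w(η,σ), so u_t = w_σ - 2w_η and u_ss = w_ηη.
Hence u_t + 2u_s = w_σ and the PDE becomes the heat equation w_σ = w_ηη on η ∈ ℝ.
Initial data: w(η,0) = u(η,0) = 3sin(η) + 2sin(4η). Each mode sin(nη) decays as exp(-n²σ) on ℝ, so w(η,σ) = Σ c_n exp(-n²σ) sin(nη) with c_1=3, c_4=2: w(η,σ) = 3exp(-σ)sin(η) + 2exp(-16σ)sin(4η).
Substituting back: u(s,t) = w(s - 2t, t).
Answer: u(s, t) = 3exp(-t)sin(s - 2t) + 2exp(-16t)sin(4s - 8t)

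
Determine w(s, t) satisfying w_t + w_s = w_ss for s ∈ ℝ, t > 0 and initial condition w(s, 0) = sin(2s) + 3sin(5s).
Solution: Change to a moving frame: let η = s - t, σ = t and write w(s,t) = u(η,σ).
By the chain rule w_t = u_σ - u_η, w_s = u_η, w_ss = u_ηη.
Then w_t + w_s = u_σ: the advection term cancels and the PDE becomes the heat equation u_σ = u_ηη on η ∈ ℝ.
Initial data: u(η,0) = w(η,0) = sin(2η) + 3sin(5η).
On η ∈ ℝ each mode satisfies (sin(nη))″ = -n² sin(nη), so exp(-n²σ) sin(nη) solves the heat equation; by superposition u(η,σ) = Σ c_n exp(-n²σ) sin(nη).
Reading off the coefficients: c_2=1, c_5=3, so u(η,σ) = exp(-4σ)sin(2η) + 3exp(-25σ)sin(5η).
Substituting back η = s - t, σ = t: w(s,t) = u(s - t, t).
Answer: w(s, t) = exp(-4t)sin(2s - 2t) + 3exp(-25t)sin(5s - 5t)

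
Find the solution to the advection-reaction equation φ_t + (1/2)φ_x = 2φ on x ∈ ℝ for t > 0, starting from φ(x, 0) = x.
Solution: Substitute φ = exp(2t)u.
Then φ_t = exp(2t)(u_t + 2u), φ_x = exp(2t)u_x; substituting and dividing by exp(2t), the lower-order terms cancel: u_t + (1/2)u_x = 0 (standard advection equation).
Data for u: u(x,0) = φ(x,0) = x.
By characteristics (dx/dt = 1/2), u(x,t) = f(x - (1/2)t) with f = u(·, 0).
So u(x,t) = -(1/2)t + x, and φ(x,t) = exp(2t)u(x,t).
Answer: φ(x, t) = -(1/2)texp(2t) + xexp(2t)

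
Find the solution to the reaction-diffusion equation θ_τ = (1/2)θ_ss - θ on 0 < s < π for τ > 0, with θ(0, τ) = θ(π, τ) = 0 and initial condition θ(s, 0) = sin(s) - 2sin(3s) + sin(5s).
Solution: Substitute θ = exp(-τ)u, i.e. u = exp(τ)θ.
By the product rule, θ_τ = exp(-τ)(u_τ - u), θ_ss = exp(-τ)u_ss.
Substituting into the PDE and dividing by exp(-τ): u_τ - u = (1/2)u_ss - u.
The lower-order terms cancel, leaving the standard heat equation u_τ = (1/2)u_ss.
Initial data for u: u(s,0) = θ(s,0) = sin(s) - 2sin(3s) + sin(5s). The boundary conditions carry over: u(0,τ) = u(π,τ) = 0.
Solve for u:
  Using separation of variables u = X(s)G(τ):
  Eigenfunctions: sin(ns), n = 1, 2, 3, ...
  General solution: u(s, τ) = Σ c_n sin(ns) exp(-n² τ/2)
  Matching u(s,0) = sin(s) - 2sin(3s) + sin(5s) term by term: c_1=1, c_3=-2, c_5=1.
Hence u(s,τ) = exp(-τ/2)sin(s) - 2exp(-9τ/2)sin(3s) + exp(-25τ/2)sin(5s).
Transform back: θ(s,τ) = exp(-τ)u(s,τ).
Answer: θ(s, τ) = exp(-3τ/2)sin(s) - 2exp(-11τ/2)sin(3s) + exp(-27τ/2)sin(5s)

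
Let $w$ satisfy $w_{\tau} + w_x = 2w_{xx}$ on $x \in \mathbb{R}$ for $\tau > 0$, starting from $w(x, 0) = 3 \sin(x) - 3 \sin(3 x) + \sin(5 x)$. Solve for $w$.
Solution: Moving frame: $\eta = x - \tau$, $\sigma = \tau$, $w = u(\eta,\sigma)$, so $w_{\tau} = u_{\sigma} - u_{\eta}$ and $w_{xx} = u_{\eta\eta}$.
Hence $w_{\tau} + w_x = u_{\sigma}$ and the PDE becomes the heat equation $u_{\sigma} = 2u_{\eta\eta}$ on $\eta \in \mathbb{R}$.
Initial data: $u(\eta,0) = w(\eta,0) = 3 \sin(\eta) - 3 \sin(3 \eta) + \sin(5 \eta)$. Each mode $\sin(n\eta)$ decays as $e^{-2n^2\sigma}$ on $\mathbb{R}$, so $u(\eta,\sigma) = \sum c_n e^{-2n^2\sigma} \sin(n\eta)$ with $c_1=3, c_3=-3, c_5=1$: $u(\eta,\sigma) = 3 e^{-2 \sigma} \sin(\eta) - 3 e^{-18 \sigma} \sin(3 \eta) + e^{-50 \sigma} \sin(5 \eta)$.
Substituting back: $w(x,\tau) = u(x - \tau, \tau)$.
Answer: $w(x, \tau) = -3 e^{-2 \tau} \sin(\tau - x) + 3 e^{-18 \tau} \sin(3 \tau - 3 x) -  e^{-50 \tau} \sin(5 \tau - 5 x)$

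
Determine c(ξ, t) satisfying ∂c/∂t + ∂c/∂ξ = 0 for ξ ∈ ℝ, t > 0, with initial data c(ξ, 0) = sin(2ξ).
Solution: By method of characteristics (waves move right with speed 1):
Along characteristics ξ - t = const, c is constant, so c(ξ,t) = f(ξ - t) with f = c(·, 0).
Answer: c(ξ, t) = -sin(2t - 2ξ)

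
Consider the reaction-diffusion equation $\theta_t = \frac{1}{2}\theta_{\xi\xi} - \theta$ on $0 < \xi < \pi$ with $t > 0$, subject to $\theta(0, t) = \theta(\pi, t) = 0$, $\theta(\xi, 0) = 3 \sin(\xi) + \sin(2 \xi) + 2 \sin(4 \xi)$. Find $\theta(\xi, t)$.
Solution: Substitute $\theta = e^{-t}u$, i.e. $u = e^{t}\theta$.
By the product rule, $\theta_t = e^{-t}(u_t - u)$, $\theta_{\xi\xi} = e^{-t}u_{\xi\xi}$.
Substituting into the PDE and dividing by $e^{-t}$: $u_t - u = \frac{1}{2}u_{\xi\xi} - u$.
The lower-order terms cancel, leaving the standard heat equation $u_t = \frac{1}{2}u_{\xi\xi}$.
Initial data for $u$: $u(\xi,0) = \theta(\xi,0) = 3 \sin(\xi) + \sin(2 \xi) + 2 \sin(4 \xi)$. The boundary conditions carry over: $u(0,t) = u(\pi,t) = 0$.
Solve for $u$:
  Using separation of variables $u = X(\xi)G(t)$:
  Eigenfunctions: $\sin(n\xi)$, $n = 1, 2, 3, \ldots$
  General solution: $u(\xi, t) = \sum c_n \sin(n\xi) e^{-n^2 t/2}$
  Matching $u(\xi,0) = 3 \sin(\xi) + \sin(2 \xi) + 2 \sin(4 \xi)$ term by term: $c_1=3, c_2=1, c_4=2$.
Hence $u(\xi,t) = e^{-2 t} \sin(2 \xi) + 2 e^{-8 t} \sin(4 \xi) + 3 e^{-t/2} \sin(\xi)$.
Transform back: $\theta(\xi,t) = e^{-t}u(\xi,t)$.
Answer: $\theta(\xi, t) = e^{-3 t} \sin(2 \xi) + 2 e^{-9 t} \sin(4 \xi) + 3 e^{-3 t/2} \sin(\xi)$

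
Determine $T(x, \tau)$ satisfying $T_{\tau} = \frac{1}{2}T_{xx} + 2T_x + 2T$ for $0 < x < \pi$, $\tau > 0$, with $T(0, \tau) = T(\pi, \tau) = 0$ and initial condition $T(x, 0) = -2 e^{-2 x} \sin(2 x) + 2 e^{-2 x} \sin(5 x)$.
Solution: Substitute $T = e^{-2x}u$, i.e. $u = e^{2x}T$.
By the product rule, $T_x = e^{-2x}(u_x - 2u)$, $T_{xx} = e^{-2x}(u_{xx} - 4u_x + 4u)$, $T_{\tau} = e^{-2x}u_{\tau}$.
Substituting into the PDE and dividing by $e^{-2x}$: $u_{\tau} = \frac{1}{2}(u_{xx} - 4u_x + 4u) + 2(u_x - 2u) + 2u$.
The lower-order terms cancel, leaving the standard heat equation $u_{\tau} = \frac{1}{2}u_{xx}$.
Initial data for $u$: $u(x,0) = e^{2x}T(x,0) = -2 \sin(2 x) + 2 \sin(5 x)$. The boundary conditions carry over: $u(0,\tau) = u(\pi,\tau) = 0$.
Solve for $u$:
  Using separation of variables $u = X(x)G(\tau)$:
  Eigenfunctions: $\sin(nx)$, $n = 1, 2, 3, \ldots$
  General solution: $u(x, \tau) = \sum c_n \sin(nx) e^{-n^2 \tau/2}$
  Matching $u(x,0) = -2 \sin(2 x) + 2 \sin(5 x)$ term by term: $c_2=-2, c_5=2$.
Hence $u(x,\tau) = -2 e^{-2 \tau} \sin(2 x) + 2 e^{-25 \tau/2} \sin(5 x)$.
Transform back: $T(x,\tau) = e^{-2x}u(x,\tau)$.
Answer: $T(x, \tau) = -2 e^{-2 \tau} e^{-2 x} \sin(2 x) + 2 e^{-25 \tau/2} e^{-2 x} \sin(5 x)$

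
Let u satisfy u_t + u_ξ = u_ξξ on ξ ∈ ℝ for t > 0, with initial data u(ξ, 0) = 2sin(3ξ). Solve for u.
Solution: Moving frame: η = ξ - t, σ = t, u = w(η,σ), so u_t = w_σ - w_η and u_ξξ = w_ηη.
Hence u_t + u_ξ = w_σ and the PDE becomes the heat equation w_σ = w_ηη on η ∈ ℝ.
Initial data: w(η,0) = u(η,0) = 2sin(3η). Each mode sin(nη) decays as exp(-n²σ) on ℝ, so w(η,σ) = Σ c_n exp(-n²σ) sin(nη) with c_3=2: w(η,σ) = 2exp(-9σ)sin(3η).
Substituting back: u(ξ,t) = w(ξ - t, t).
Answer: u(ξ, t) = -2exp(-9t)sin(3t - 3ξ)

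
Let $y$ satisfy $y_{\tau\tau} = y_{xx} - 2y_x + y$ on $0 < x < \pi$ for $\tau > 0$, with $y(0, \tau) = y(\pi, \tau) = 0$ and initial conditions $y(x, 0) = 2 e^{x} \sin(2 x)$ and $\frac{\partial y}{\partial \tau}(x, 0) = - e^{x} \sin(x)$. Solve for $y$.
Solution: Substitute $y = e^{x}u$, i.e. $u = e^{-x}y$.
By the product rule, $y_x = e^{x}(u_x + u)$, $y_{xx} = e^{x}(u_{xx} + 2u_x + u)$, $y_{\tau\tau} = e^{x}u_{\tau\tau}$.
Substituting into the PDE and dividing by $e^{x}$: $u_{\tau\tau} = (u_{xx} + 2u_x + u) - 2(u_x + u) + u$.
The lower-order terms cancel, leaving the standard wave equation $u_{\tau\tau} = u_{xx}$.
Initial data for $u$: $u(x,0) = e^{-x}y(x,0) = 2 \sin(2 x)$; $u_{\tau}(x,0) = e^{-x}y_{\tau}(x,0) = - \sin(x)$. The boundary conditions carry over: $u(0,\tau) = u(\pi,\tau) = 0$.
Solve for $u$:
  Using separation of variables $u = X(x)T(\tau)$:
  Eigenfunctions: $\sin(nx)$, $n = 1, 2, 3, \ldots$
  General solution: $u(x, \tau) = \sum [A_n \cos(n \tau) + B_n \sin(n \tau)] \sin(nx)$
  From $u(x,0) = 2 \sin(2 x)$: $A_2=2$. From $u_{\tau}(x,0) = - \sin(x)$, using $u_{\tau}(x,0) = \sum \omega_n B_n \sin(nx)$ with $\omega_n = n$: $B_1 = (-1)/1 = -1$.
Hence $u(x,\tau) = - \sin(x) \sin(\tau) + 2 \sin(2 x) \cos(2 \tau)$.
Transform back: $y(x,\tau) = e^{x}u(x,\tau)$.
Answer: $y(x, \tau) = - e^{x} \sin(\tau) \sin(x) + 2 e^{x} \sin(2 x) \cos(2 \tau)$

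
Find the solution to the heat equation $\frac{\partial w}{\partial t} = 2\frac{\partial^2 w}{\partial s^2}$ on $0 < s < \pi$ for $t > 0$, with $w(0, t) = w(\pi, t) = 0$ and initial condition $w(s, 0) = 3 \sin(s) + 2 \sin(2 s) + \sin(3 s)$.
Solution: Using separation of variables $w = X(s)T(t)$:
Eigenfunctions: $\sin(ns)$, $n = 1, 2, 3, \ldots$
General solution: $w(s, t) = \sum c_n \sin(ns) e^{-2n^2 t}$
Matching $w(s,0) = 3 \sin(s) + 2 \sin(2 s) + \sin(3 s)$ term by term: $c_1=3, c_2=2, c_3=1$.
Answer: $w(s, t) = 3 e^{-2 t} \sin(s) + 2 e^{-8 t} \sin(2 s) + e^{-18 t} \sin(3 s)$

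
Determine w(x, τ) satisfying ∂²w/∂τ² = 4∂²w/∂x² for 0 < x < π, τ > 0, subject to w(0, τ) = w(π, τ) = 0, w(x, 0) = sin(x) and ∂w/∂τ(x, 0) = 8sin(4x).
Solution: Using separation of variables w = X(x)T(τ):
Eigenfunctions: sin(nx), n = 1, 2, 3, ...
General solution: w(x, τ) = Σ [A_n cos(2n τ) + B_n sin(2n τ)] sin(nx)
From w(x,0) = sin(x): A_1=1. From w_τ(x,0) = 8sin(4x), using w_τ(x,0) = Σ ω_n B_n sin(nx) with ω_n = 2n: B_4 = 8/8 = 1.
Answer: w(x, τ) = sin(x)cos(2τ) + sin(4x)sin(8τ)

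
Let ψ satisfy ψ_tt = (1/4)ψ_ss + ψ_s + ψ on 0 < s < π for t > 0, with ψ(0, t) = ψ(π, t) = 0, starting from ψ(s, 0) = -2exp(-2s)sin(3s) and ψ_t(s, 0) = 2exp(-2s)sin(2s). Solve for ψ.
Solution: Substitute ψ = exp(-2s)u.
Then ψ_s = exp(-2s)(u_s - 2u), ψ_ss = exp(-2s)(u_ss - 4u_s + 4u), ψ_tt = exp(-2s)u_tt; substituting and dividing by exp(-2s), the lower-order terms cancel: u_tt = (1/4)u_ss (standard wave equation).
Data for u: u(s,0) = exp(2s)ψ(s,0) = -2sin(3s); u_t(s,0) = exp(2s)ψ_t(s,0) = 2sin(2s). The boundary conditions carry over: u(0,t) = u(π,t) = 0.
Separating variables: u = Σ [A_n cos(ω_n t) + B_n sin(ω_n t)] sin(ns), ω_n = n/2. From ICs (B_n = velocity coefficient / ω_n): A_3=-2, B_2=2.
So u(s,t) = 2sin(2s)sin(t) - 2sin(3s)cos(3t/2), and ψ(s,t) = exp(-2s)u(s,t).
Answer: ψ(s, t) = 2exp(-2s)sin(2s)sin(t) - 2exp(-2s)sin(3s)cos(3t/2)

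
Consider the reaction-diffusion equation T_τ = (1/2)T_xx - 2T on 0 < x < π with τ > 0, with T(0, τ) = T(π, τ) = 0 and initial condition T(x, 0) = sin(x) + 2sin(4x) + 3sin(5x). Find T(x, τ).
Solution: Substitute T = exp(-2τ)u, i.e. u = exp(2τ)T.
By the product rule, T_τ = exp(-2τ)(u_τ - 2u), T_xx = exp(-2τ)u_xx.
Substituting into the PDE and dividing by exp(-2τ): u_τ - 2u = (1/2)u_xx - 2u.
The lower-order terms cancel, leaving the standard heat equation u_τ = (1/2)u_xx.
Initial data for u: u(x,0) = T(x,0) = sin(x) + 2sin(4x) + 3sin(5x). The boundary conditions carry over: u(0,τ) = u(π,τ) = 0.
Solve for u:
  Using separation of variables u = X(x)G(τ):
  Eigenfunctions: sin(nx), n = 1, 2, 3, ...
  General solution: u(x, τ) = Σ c_n sin(nx) exp(-n² τ/2)
  Matching u(x,0) = sin(x) + 2sin(4x) + 3sin(5x) term by term: c_1=1, c_4=2, c_5=3.
Hence u(x,τ) = 2exp(-8τ)sin(4x) + exp(-τ/2)sin(x) + 3exp(-25τ/2)sin(5x).
Transform back: T(x,τ) = exp(-2τ)u(x,τ).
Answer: T(x, τ) = 2exp(-10τ)sin(4x) + exp(-5τ/2)sin(x) + 3exp(-29τ/2)sin(5x)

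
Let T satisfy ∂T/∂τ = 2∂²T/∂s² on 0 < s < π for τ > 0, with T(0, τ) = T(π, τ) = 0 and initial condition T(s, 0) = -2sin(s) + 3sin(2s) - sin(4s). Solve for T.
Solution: Using separation of variables T = X(s)G(τ):
Eigenfunctions: sin(ns), n = 1, 2, 3, ...
General solution: T(s, τ) = Σ c_n sin(ns) exp(-2n² τ)
Matching T(s,0) = -2sin(s) + 3sin(2s) - sin(4s) term by term: c_1=-2, c_2=3, c_4=-1.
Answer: T(s, τ) = -2exp(-2τ)sin(s) + 3exp(-8τ)sin(2s) - exp(-32τ)sin(4s)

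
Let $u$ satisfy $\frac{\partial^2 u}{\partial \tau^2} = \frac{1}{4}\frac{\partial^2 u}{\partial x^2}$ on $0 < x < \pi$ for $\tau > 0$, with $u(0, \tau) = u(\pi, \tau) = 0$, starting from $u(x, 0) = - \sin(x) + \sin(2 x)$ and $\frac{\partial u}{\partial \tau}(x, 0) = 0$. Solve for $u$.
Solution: Using separation of variables $u = X(x)T(\tau)$:
Eigenfunctions: $\sin(nx)$, $n = 1, 2, 3, \ldots$
General solution: $u(x, \tau) = \sum [A_n \cos(n \tau/2) + B_n \sin(n \tau/2)] \sin(nx)$
From $u(x,0) = - \sin(x) + \sin(2 x)$: $A_1=-1, A_2=1$. From $u_{\tau}(x,0) = 0$: all $B_n = 0$.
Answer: $u(x, \tau) = - \sin(x) \cos(\tau/2) + \sin(2 x) \cos(\tau)$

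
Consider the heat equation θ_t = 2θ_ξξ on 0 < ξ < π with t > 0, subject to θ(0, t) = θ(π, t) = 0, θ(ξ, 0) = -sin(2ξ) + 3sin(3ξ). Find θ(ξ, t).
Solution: Separating variables: θ = Σ c_n exp(-2n²t) sin(nξ). From θ(ξ,0) = -sin(2ξ) + 3sin(3ξ): c_2=-1, c_3=3.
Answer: θ(ξ, t) = -exp(-8t)sin(2ξ) + 3exp(-18t)sin(3ξ)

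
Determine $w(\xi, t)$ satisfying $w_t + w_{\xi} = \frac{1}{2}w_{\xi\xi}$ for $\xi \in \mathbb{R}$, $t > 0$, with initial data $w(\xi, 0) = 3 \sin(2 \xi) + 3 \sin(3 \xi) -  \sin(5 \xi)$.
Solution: Change to a moving frame: let $\eta = \xi - t$, $\sigma = t$ and write $w(\xi,t) = u(\eta,\sigma)$.
By the chain rule $w_t = u_{\sigma} - u_{\eta}$, $w_{\xi} = u_{\eta}$, $w_{\xi\xi} = u_{\eta\eta}$.
Then $w_t + w_{\xi} = u_{\sigma}$: the advection term cancels and the PDE becomes the heat equation $u_{\sigma} = \frac{1}{2}u_{\eta\eta}$ on $\eta \in \mathbb{R}$.
Initial data: $u(\eta,0) = w(\eta,0) = 3 \sin(2 \eta) + 3 \sin(3 \eta) - \sin(5 \eta)$.
On $\eta \in \mathbb{R}$ each mode satisfies $(\sin(n\eta))'' = -n^2 \sin(n\eta)$, so $e^{-n^2\sigma/2} \sin(n\eta)$ solves the heat equation; by superposition $u(\eta,\sigma) = \sum c_n e^{-n^2\sigma/2} \sin(n\eta)$.
Reading off the coefficients: $c_2=3, c_3=3, c_5=-1$, so $u(\eta,\sigma) = 3 e^{-2 \sigma} \sin(2 \eta) + 3 e^{-9 \sigma/2} \sin(3 \eta) - e^{-25 \sigma/2} \sin(5 \eta)$.
Substituting back $\eta = \xi - t$, $\sigma = t$: $w(\xi,t) = u(\xi - t, t)$.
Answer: $w(\xi, t) = 3 e^{-2 t} \sin(2 \xi - 2 t) + 3 e^{-9 t/2} \sin(3 \xi - 3 t) -  e^{-25 t/2} \sin(5 \xi - 5 t)$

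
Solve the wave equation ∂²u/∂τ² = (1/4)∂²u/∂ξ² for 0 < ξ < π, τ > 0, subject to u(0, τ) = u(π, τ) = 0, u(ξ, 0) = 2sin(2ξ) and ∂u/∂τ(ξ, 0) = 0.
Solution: Separating variables: u = Σ [A_n cos(ω_n τ) + B_n sin(ω_n τ)] sin(nξ), ω_n = n/2. From ICs: A_2=2.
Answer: u(ξ, τ) = 2sin(2ξ)cos(τ)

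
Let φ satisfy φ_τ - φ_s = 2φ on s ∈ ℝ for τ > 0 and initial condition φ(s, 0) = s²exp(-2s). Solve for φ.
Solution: Substitute φ = exp(-2s)u, i.e. u = exp(2s)φ.
By the product rule, φ_s = exp(-2s)(u_s - 2u), φ_τ = exp(-2s)u_τ.
Substituting into the PDE and dividing by exp(-2s): u_τ - (u_s - 2u) = 2u.
The lower-order terms cancel, leaving the standard advection equation u_τ - u_s = 0.
Initial data for u: u(s,0) = exp(2s)φ(s,0) = s².
Solve for u:
  By method of characteristics (waves move left with speed 1):
  Along characteristics s + τ = const, u is constant, so u(s,τ) = f(s + τ) with f = u(·, 0).
Hence u(s,τ) = s² + 2sτ + τ².
Transform back: φ(s,τ) = exp(-2s)u(s,τ).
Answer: φ(s, τ) = s²exp(-2s) + 2sτexp(-2s) + τ²exp(-2s)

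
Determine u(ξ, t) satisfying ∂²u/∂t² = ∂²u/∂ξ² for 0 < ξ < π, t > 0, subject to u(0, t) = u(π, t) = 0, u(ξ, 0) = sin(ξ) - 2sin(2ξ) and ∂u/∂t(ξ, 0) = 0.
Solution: Separating variables: u = Σ [A_n cos(ω_n t) + B_n sin(ω_n t)] sin(nξ), ω_n = n. From ICs: A_1=1, A_2=-2.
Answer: u(ξ, t) = sin(ξ)cos(t) - 2sin(2ξ)cos(2t)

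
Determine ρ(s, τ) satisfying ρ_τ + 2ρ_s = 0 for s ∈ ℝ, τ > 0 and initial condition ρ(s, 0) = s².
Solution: By characteristics (ds/dτ = 2), ρ(s,τ) = f(s - 2τ) with f = ρ(·, 0).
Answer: ρ(s, τ) = s² - 4sτ + 4τ²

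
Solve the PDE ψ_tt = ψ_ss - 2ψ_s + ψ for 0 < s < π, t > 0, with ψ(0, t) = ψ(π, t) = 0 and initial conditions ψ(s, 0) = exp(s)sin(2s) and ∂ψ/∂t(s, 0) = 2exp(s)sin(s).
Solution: Substitute ψ = exp(s)u, i.e. u = exp(-s)ψ.
By the product rule, ψ_s = exp(s)(u_s + u), ψ_ss = exp(s)(u_ss + 2u_s + u), ψ_tt = exp(s)u_tt.
Substituting into the PDE and dividing by exp(s): u_tt = (u_ss + 2u_s + u) - 2(u_s + u) + u.
The lower-order terms cancel, leaving the standard wave equation u_tt = u_ss.
Initial data for u: u(s,0) = exp(-s)ψ(s,0) = sin(2s); u_t(s,0) = exp(-s)ψ_t(s,0) = 2sin(s). The boundary conditions carry over: u(0,t) = u(π,t) = 0.
Solve for u:
  Using separation of variables u = X(s)T(t):
  Eigenfunctions: sin(ns), n = 1, 2, 3, ...
  General solution: u(s, t) = Σ [A_n cos(n t) + B_n sin(n t)] sin(ns)
  From u(s,0) = sin(2s): A_2=1. From u_t(s,0) = 2sin(s), using u_t(s,0) = Σ ω_n B_n sin(ns) with ω_n = n: B_1 = 2/1 = 2.
Hence u(s,t) = 2sin(s)sin(t) + sin(2s)cos(2t).
Transform back: ψ(s,t) = exp(s)u(s,t).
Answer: ψ(s, t) = 2exp(s)sin(s)sin(t) + exp(s)sin(2s)cos(2t)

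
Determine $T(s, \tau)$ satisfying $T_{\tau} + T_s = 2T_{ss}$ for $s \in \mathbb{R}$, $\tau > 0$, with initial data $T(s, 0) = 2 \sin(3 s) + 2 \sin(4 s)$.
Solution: Change to a moving frame: let $\eta = s - \tau$, $\sigma = \tau$ and write $T(s,\tau) = u(\eta,\sigma)$.
By the chain rule $T_{\tau} = u_{\sigma} - u_{\eta}$, $T_s = u_{\eta}$, $T_{ss} = u_{\eta\eta}$.
Then $T_{\tau} + T_s = u_{\sigma}$: the advection term cancels and the PDE becomes the heat equation $u_{\sigma} = 2u_{\eta\eta}$ on $\eta \in \mathbb{R}$.
Initial data: $u(\eta,0) = T(\eta,0) = 2 \sin(3 \eta) + 2 \sin(4 \eta)$.
On $\eta \in \mathbb{R}$ each mode satisfies $(\sin(n\eta))'' = -n^2 \sin(n\eta)$, so $e^{-2n^2\sigma} \sin(n\eta)$ solves the heat equation; by superposition $u(\eta,\sigma) = \sum c_n e^{-2n^2\sigma} \sin(n\eta)$.
Reading off the coefficients: $c_3=2, c_4=2$, so $u(\eta,\sigma) = 2 e^{-18 \sigma} \sin(3 \eta) + 2 e^{-32 \sigma} \sin(4 \eta)$.
Substituting back $\eta = s - \tau$, $\sigma = \tau$: $T(s,\tau) = u(s - \tau, \tau)$.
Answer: $T(s, \tau) = -2 e^{-18 \tau} \sin(3 \tau - 3 s) - 2 e^{-32 \tau} \sin(4 \tau - 4 s)$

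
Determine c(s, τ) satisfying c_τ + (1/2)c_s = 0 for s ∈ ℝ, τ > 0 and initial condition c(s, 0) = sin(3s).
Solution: By method of characteristics (waves move right with speed 1/2):
Along characteristics s - (1/2)τ = const, c is constant, so c(s,τ) = f(s - (1/2)τ) with f = c(·, 0).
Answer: c(s, τ) = sin(3s - 3τ/2)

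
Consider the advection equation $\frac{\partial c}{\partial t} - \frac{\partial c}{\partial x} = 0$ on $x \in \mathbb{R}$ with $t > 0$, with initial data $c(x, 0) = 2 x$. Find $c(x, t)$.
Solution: By method of characteristics (waves move left with speed 1):
Along characteristics $x + t =$ const, $c$ is constant, so $c(x,t) = f(x + t)$ with $f = c( \cdot , 0)$.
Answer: $c(x, t) = 2 t + 2 x$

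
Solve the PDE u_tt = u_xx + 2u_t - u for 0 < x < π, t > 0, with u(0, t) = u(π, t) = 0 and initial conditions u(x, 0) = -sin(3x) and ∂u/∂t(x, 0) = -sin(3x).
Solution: Substitute u = exp(t)w, i.e. w = exp(-t)u.
By the product rule, u_t = exp(t)(w_t + w), u_tt = exp(t)(w_tt + 2w_t + w), u_xx = exp(t)w_xx.
Substituting into the PDE and dividing by exp(t): w_tt + 2w_t + w = w_xx + 2(w_t + w) - w.
The lower-order terms cancel, leaving the standard wave equation w_tt = w_xx.
Initial data for w: w(x,0) = u(x,0) = -sin(3x); w_t(x,0) = u_t(x,0) - u(x,0) = 0. The boundary conditions carry over: w(0,t) = w(π,t) = 0.
Solve for w:
  Using separation of variables w = X(x)T(t):
  Eigenfunctions: sin(nx), n = 1, 2, 3, ...
  General solution: w(x, t) = Σ [A_n cos(n t) + B_n sin(n t)] sin(nx)
  From w(x,0) = -sin(3x): A_3=-1. From w_t(x,0) = 0: all B_n = 0.
Hence w(x,t) = -sin(3x)cos(3t).
Transform back: u(x,t) = exp(t)w(x,t).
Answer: u(x, t) = -exp(t)sin(3x)cos(3t)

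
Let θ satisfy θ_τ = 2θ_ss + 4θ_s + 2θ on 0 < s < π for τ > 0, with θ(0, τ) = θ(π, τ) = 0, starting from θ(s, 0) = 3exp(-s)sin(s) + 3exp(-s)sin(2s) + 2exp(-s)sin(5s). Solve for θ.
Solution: Substitute θ = exp(-s)u, i.e. u = exp(s)θ.
By the product rule, θ_s = exp(-s)(u_s - u), θ_ss = exp(-s)(u_ss - 2u_s + u), θ_τ = exp(-s)u_τ.
Substituting into the PDE and dividing by exp(-s): u_τ = 2(u_ss - 2u_s + u) + 4(u_s - u) + 2u.
The lower-order terms cancel, leaving the standard heat equation u_τ = 2u_ss.
Initial data for u: u(s,0) = exp(s)θ(s,0) = 3sin(s) + 3sin(2s) + 2sin(5s). The boundary conditions carry over: u(0,τ) = u(π,τ) = 0.
Solve for u:
  Using separation of variables u = X(s)G(τ):
  Eigenfunctions: sin(ns), n = 1, 2, 3, ...
  General solution: u(s, τ) = Σ c_n sin(ns) exp(-2n² τ)
  Matching u(s,0) = 3sin(s) + 3sin(2s) + 2sin(5s) term by term: c_1=3, c_2=3, c_5=2.
Hence u(s,τ) = 3exp(-2τ)sin(s) + 3exp(-8τ)sin(2s) + 2exp(-50τ)sin(5s).
Transform back: θ(s,τ) = exp(-s)u(s,τ).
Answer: θ(s, τ) = 3exp(-s)exp(-2τ)sin(s) + 3exp(-s)exp(-8τ)sin(2s) + 2exp(-s)exp(-50τ)sin(5s)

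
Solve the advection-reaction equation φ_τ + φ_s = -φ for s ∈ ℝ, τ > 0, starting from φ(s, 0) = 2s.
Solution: Substitute φ = exp(-τ)u, i.e. u = exp(τ)φ.
By the product rule, φ_τ = exp(-τ)(u_τ - u), φ_s = exp(-τ)u_s.
Substituting into the PDE and dividing by exp(-τ): u_τ - u + u_s = -u.
The lower-order terms cancel, leaving the standard advection equation u_τ + u_s = 0.
Initial data for u: u(s,0) = φ(s,0) = 2s.
Solve for u:
  By method of characteristics (waves move right with speed 1):
  Along characteristics s - τ = const, u is constant, so u(s,τ) = f(s - τ) with f = u(·, 0).
Hence u(s,τ) = 2s - 2τ.
Transform back: φ(s,τ) = exp(-τ)u(s,τ).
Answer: φ(s, τ) = 2sexp(-τ) - 2τexp(-τ)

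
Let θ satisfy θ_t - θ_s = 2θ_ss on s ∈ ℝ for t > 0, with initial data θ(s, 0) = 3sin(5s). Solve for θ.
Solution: Change to a moving frame: let η = s + t, σ = t and write θ(s,t) = u(η,σ).
By the chain rule θ_t = u_σ + u_η, θ_s = u_η, θ_ss = u_ηη.
Then θ_t - θ_s = u_σ: the advection term cancels and the PDE becomes the heat equation u_σ = 2u_ηη on η ∈ ℝ.
Initial data: u(η,0) = θ(η,0) = 3sin(5η).
On η ∈ ℝ each mode satisfies (sin(nη))″ = -n² sin(nη), so exp(-2n²σ) sin(nη) solves the heat equation; by superposition u(η,σ) = Σ c_n exp(-2n²σ) sin(nη).
Reading off the coefficients: c_5=3, so u(η,σ) = 3exp(-50σ)sin(5η).
Substituting back η = s + t, σ = t: θ(s,t) = u(s + t, t).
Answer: θ(s, t) = 3exp(-50t)sin(5s + 5t)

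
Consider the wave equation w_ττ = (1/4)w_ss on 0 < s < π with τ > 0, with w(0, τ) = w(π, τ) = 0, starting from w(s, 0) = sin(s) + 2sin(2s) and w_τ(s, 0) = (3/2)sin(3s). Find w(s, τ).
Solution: Separating variables: w = Σ [A_n cos(ω_n τ) + B_n sin(ω_n τ)] sin(ns), ω_n = n/2. From ICs (B_n = velocity coefficient / ω_n): A_1=1, A_2=2, B_3=1.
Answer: w(s, τ) = sin(s)cos(τ/2) + 2sin(2s)cos(τ) + sin(3s)sin(3τ/2)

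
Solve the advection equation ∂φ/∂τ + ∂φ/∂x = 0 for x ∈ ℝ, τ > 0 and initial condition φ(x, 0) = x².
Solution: By characteristics (dx/dτ = 1), φ(x,τ) = f(x - τ) with f = φ(·, 0).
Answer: φ(x, τ) = x² - 2xτ + τ²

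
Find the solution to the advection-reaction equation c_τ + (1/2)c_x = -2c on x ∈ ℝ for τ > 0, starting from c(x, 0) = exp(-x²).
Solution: Substitute c = exp(-2τ)u, i.e. u = exp(2τ)c.
By the product rule, c_τ = exp(-2τ)(u_τ - 2u), c_x = exp(-2τ)u_x.
Substituting into the PDE and dividing by exp(-2τ): u_τ - 2u + (1/2)u_x = -2u.
The lower-order terms cancel, leaving the standard advection equation u_τ + (1/2)u_x = 0.
Initial data for u: u(x,0) = c(x,0) = exp(-x²).
Solve for u:
  By method of characteristics (waves move right with speed 1/2):
  Along characteristics x - (1/2)τ = const, u is constant, so u(x,τ) = f(x - (1/2)τ) with f = u(·, 0).
Hence u(x,τ) = exp(-(x - τ/2)²).
Transform back: c(x,τ) = exp(-2τ)u(x,τ).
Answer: c(x, τ) = exp(-2τ)exp(-(x - τ/2)²)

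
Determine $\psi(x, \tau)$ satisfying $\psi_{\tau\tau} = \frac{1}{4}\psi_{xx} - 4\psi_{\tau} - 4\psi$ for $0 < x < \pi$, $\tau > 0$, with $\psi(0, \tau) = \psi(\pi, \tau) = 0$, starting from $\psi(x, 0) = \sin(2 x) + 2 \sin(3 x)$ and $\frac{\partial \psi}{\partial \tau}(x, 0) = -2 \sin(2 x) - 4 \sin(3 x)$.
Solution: Substitute $\psi = e^{-2\tau}u$, i.e. $u = e^{2\tau}\psi$.
By the product rule, $\psi_{\tau} = e^{-2\tau}(u_{\tau} - 2u)$, $\psi_{\tau\tau} = e^{-2\tau}(u_{\tau\tau} - 4u_{\tau} + 4u)$, $\psi_{xx} = e^{-2\tau}u_{xx}$.
Substituting into the PDE and dividing by $e^{-2\tau}$: $u_{\tau\tau} - 4u_{\tau} + 4u = \frac{1}{4}u_{xx} - 4(u_{\tau} - 2u) - 4u$.
The lower-order terms cancel, leaving the standard wave equation $u_{\tau\tau} = \frac{1}{4}u_{xx}$.
Initial data for $u$: $u(x,0) = \psi(x,0) = \sin(2 x) + 2 \sin(3 x)$; $u_{\tau}(x,0) = \psi_{\tau}(x,0) + 2\psi(x,0) = 0$. The boundary conditions carry over: $u(0,\tau) = u(\pi,\tau) = 0$.
Solve for $u$:
  Using separation of variables $u = X(x)T(\tau)$:
  Eigenfunctions: $\sin(nx)$, $n = 1, 2, 3, \ldots$
  General solution: $u(x, \tau) = \sum [A_n \cos(n \tau/2) + B_n \sin(n \tau/2)] \sin(nx)$
  From $u(x,0) = \sin(2 x) + 2 \sin(3 x)$: $A_2=1, A_3=2$. From $u_{\tau}(x,0) = 0$: all $B_n = 0$.
Hence $u(x,\tau) = \sin(2 x) \cos(\tau) + 2 \sin(3 x) \cos(3 \tau/2)$.
Transform back: $\psi(x,\tau) = e^{-2\tau}u(x,\tau)$.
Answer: $\psi(x, \tau) = e^{-2 \tau} \sin(2 x) \cos(\tau) + 2 e^{-2 \tau} \sin(3 x) \cos(3 \tau/2)$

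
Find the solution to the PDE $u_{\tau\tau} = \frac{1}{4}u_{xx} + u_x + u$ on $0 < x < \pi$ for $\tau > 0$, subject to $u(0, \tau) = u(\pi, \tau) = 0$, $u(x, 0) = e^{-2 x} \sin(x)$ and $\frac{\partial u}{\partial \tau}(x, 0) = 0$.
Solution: Substitute $u = e^{-2x}w$.
Then $u_x = e^{-2x}(w_x - 2w)$, $u_{xx} = e^{-2x}(w_{xx} - 4w_x + 4w)$, $u_{\tau\tau} = e^{-2x}w_{\tau\tau}$; substituting and dividing by $e^{-2x}$, the lower-order terms cancel: $w_{\tau\tau} = \frac{1}{4}w_{xx}$ (standard wave equation).
Data for $w$: $w(x,0) = e^{2x}u(x,0) = \sin(x)$; $w_{\tau}(x,0) = e^{2x}u_{\tau}(x,0) = 0$. The boundary conditions carry over: $w(0,\tau) = w(\pi,\tau) = 0$.
Separating variables: $w = \sum [A_n \cos(\omega_n \tau) + B_n \sin(\omega_n \tau)] \sin(nx)$, $\omega_n = n/2$. From ICs: $A_1=1$.
So $w(x,\tau) = \sin(x) \cos(\tau/2)$, and $u(x,\tau) = e^{-2x}w(x,\tau)$.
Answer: $u(x, \tau) = e^{-2 x} \sin(x) \cos(\tau/2)$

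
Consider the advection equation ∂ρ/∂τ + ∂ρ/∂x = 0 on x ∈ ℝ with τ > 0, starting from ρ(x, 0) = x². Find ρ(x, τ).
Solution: By characteristics (dx/dτ = 1), ρ(x,τ) = f(x - τ) with f = ρ(·, 0).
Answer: ρ(x, τ) = x² - 2xτ + τ²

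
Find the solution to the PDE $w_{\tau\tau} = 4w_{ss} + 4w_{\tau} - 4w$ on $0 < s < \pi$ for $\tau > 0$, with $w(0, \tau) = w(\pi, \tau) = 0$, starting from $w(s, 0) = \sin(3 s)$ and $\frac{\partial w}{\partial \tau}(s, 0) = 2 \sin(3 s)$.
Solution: Substitute $w = e^{2\tau}u$, i.e. $u = e^{-2\tau}w$.
By the product rule, $w_{\tau} = e^{2\tau}(u_{\tau} + 2u)$, $w_{\tau\tau} = e^{2\tau}(u_{\tau\tau} + 4u_{\tau} + 4u)$, $w_{ss} = e^{2\tau}u_{ss}$.
Substituting into the PDE and dividing by $e^{2\tau}$: $u_{\tau\tau} + 4u_{\tau} + 4u = 4u_{ss} + 4(u_{\tau} + 2u) - 4u$.
The lower-order terms cancel, leaving the standard wave equation $u_{\tau\tau} = 4u_{ss}$.
Initial data for $u$: $u(s,0) = w(s,0) = \sin(3 s)$; $u_{\tau}(s,0) = w_{\tau}(s,0) - 2w(s,0) = 0$. The boundary conditions carry over: $u(0,\tau) = u(\pi,\tau) = 0$.
Solve for $u$:
  Using separation of variables $u = X(s)T(\tau)$:
  Eigenfunctions: $\sin(ns)$, $n = 1, 2, 3, \ldots$
  General solution: $u(s, \tau) = \sum [A_n \cos(2n \tau) + B_n \sin(2n \tau)] \sin(ns)$
  From $u(s,0) = \sin(3 s)$: $A_3=1$. From $u_{\tau}(s,0) = 0$: all $B_n = 0$.
Hence $u(s,\tau) = \sin(3 s) \cos(6 \tau)$.
Transform back: $w(s,\tau) = e^{2\tau}u(s,\tau)$.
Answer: $w(s, \tau) = e^{2 \tau} \sin(3 s) \cos(6 \tau)$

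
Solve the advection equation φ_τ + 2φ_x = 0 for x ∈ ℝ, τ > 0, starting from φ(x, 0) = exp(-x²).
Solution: By method of characteristics (waves move right with speed 2):
Along characteristics x - 2τ = const, φ is constant, so φ(x,τ) = f(x - 2τ) with f = φ(·, 0).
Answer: φ(x, τ) = exp(-(x - 2τ)²)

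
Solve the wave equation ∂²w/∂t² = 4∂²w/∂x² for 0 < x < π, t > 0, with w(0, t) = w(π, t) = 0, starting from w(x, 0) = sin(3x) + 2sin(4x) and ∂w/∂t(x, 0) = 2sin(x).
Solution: Separating variables: w = Σ [A_n cos(ω_n t) + B_n sin(ω_n t)] sin(nx), ω_n = 2n. From ICs (B_n = velocity coefficient / ω_n): A_3=1, A_4=2, B_1=1.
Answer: w(x, t) = sin(2t)sin(x) + sin(3x)cos(6t) + 2sin(4x)cos(8t)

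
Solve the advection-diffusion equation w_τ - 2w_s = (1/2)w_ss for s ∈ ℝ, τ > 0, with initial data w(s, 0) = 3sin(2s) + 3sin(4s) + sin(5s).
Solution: Moving frame: η = s + 2τ, σ = τ, w = u(η,σ), so w_τ = u_σ + 2u_η and w_ss = u_ηη.
Hence w_τ - 2w_s = u_σ and the PDE becomes the heat equation u_σ = (1/2)u_ηη on η ∈ ℝ.
Initial data: u(η,0) = w(η,0) = 3sin(2η) + 3sin(4η) + sin(5η). Each mode sin(nη) decays as exp(-n²σ/2) on ℝ, so u(η,σ) = Σ c_n exp(-n²σ/2) sin(nη) with c_2=3, c_4=3, c_5=1: u(η,σ) = 3exp(-2σ)sin(2η) + 3exp(-8σ)sin(4η) + exp(-25σ/2)sin(5η).
Substituting back: w(s,τ) = u(s + 2τ, τ).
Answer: w(s, τ) = 3exp(-2τ)sin(2s + 4τ) + 3exp(-8τ)sin(4s + 8τ) + exp(-25τ/2)sin(5s + 10τ)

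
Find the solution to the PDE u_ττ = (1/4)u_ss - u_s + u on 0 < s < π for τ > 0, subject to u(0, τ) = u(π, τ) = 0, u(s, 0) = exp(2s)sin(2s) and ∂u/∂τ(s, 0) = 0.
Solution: Substitute u = exp(2s)w, i.e. w = exp(-2s)u.
By the product rule, u_s = exp(2s)(w_s + 2w), u_ss = exp(2s)(w_ss + 4w_s + 4w), u_ττ = exp(2s)w_ττ.
Substituting into the PDE and dividing by exp(2s): w_ττ = (1/4)(w_ss + 4w_s + 4w) - (w_s + 2w) + w.
The lower-order terms cancel, leaving the standard wave equation w_ττ = (1/4)w_ss.
Initial data for w: w(s,0) = exp(-2s)u(s,0) = sin(2s); w_τ(s,0) = exp(-2s)u_τ(s,0) = 0. The boundary conditions carry over: w(0,τ) = w(π,τ) = 0.
Solve for w:
  Using separation of variables w = X(s)T(τ):
  Eigenfunctions: sin(ns), n = 1, 2, 3, ...
  General solution: w(s, τ) = Σ [A_n cos(n τ/2) + B_n sin(n τ/2)] sin(ns)
  From w(s,0) = sin(2s): A_2=1. From w_τ(s,0) = 0: all B_n = 0.
Hence w(s,τ) = sin(2s)cos(τ).
Transform back: u(s,τ) = exp(2s)w(s,τ).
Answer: u(s, τ) = exp(2s)sin(2s)cos(τ)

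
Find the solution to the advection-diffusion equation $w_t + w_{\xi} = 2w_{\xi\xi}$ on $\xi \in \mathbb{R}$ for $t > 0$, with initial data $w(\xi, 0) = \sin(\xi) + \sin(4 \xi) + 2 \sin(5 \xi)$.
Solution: Moving frame: $\eta = \xi - t$, $\sigma = t$, $w = u(\eta,\sigma)$, so $w_t = u_{\sigma} - u_{\eta}$ and $w_{\xi\xi} = u_{\eta\eta}$.
Hence $w_t + w_{\xi} = u_{\sigma}$ and the PDE becomes the heat equation $u_{\sigma} = 2u_{\eta\eta}$ on $\eta \in \mathbb{R}$.
Initial data: $u(\eta,0) = w(\eta,0) = \sin(\eta) + \sin(4 \eta) + 2 \sin(5 \eta)$. Each mode $\sin(n\eta)$ decays as $e^{-2n^2\sigma}$ on $\mathbb{R}$, so $u(\eta,\sigma) = \sum c_n e^{-2n^2\sigma} \sin(n\eta)$ with $c_1=1, c_4=1, c_5=2$: $u(\eta,\sigma) = e^{-2 \sigma} \sin(\eta) + e^{-32 \sigma} \sin(4 \eta) + 2 e^{-50 \sigma} \sin(5 \eta)$.
Substituting back: $w(\xi,t) = u(\xi - t, t)$.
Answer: $w(\xi, t) = e^{-2 t} \sin(\xi - t) + e^{-32 t} \sin(4 \xi - 4 t) + 2 e^{-50 t} \sin(5 \xi - 5 t)$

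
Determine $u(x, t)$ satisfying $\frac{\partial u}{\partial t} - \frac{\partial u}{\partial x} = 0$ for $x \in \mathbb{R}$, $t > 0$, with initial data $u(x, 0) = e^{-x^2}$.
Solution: By characteristics ($dx/dt = -1$), $u(x,t) = f(x + t)$ with $f = u( \cdot , 0)$.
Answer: $u(x, t) = e^{-(t + x)^2}$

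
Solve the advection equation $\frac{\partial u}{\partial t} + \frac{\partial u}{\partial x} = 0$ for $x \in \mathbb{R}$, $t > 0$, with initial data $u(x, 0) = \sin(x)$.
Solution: By characteristics ($dx/dt = 1$), $u(x,t) = f(x - t)$ with $f = u( \cdot , 0)$.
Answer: $u(x, t) = - \sin(t - x)$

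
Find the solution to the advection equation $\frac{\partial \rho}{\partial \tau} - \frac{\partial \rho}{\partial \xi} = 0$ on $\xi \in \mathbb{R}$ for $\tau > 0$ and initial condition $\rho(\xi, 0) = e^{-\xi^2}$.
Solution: By method of characteristics (waves move left with speed 1):
Along characteristics $\xi + \tau =$ const, $\rho$ is constant, so $\rho(\xi,\tau) = f(\xi + \tau)$ with $f = \rho( \cdot , 0)$.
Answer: $\rho(\xi, \tau) = e^{-(\tau + \xi)^2}$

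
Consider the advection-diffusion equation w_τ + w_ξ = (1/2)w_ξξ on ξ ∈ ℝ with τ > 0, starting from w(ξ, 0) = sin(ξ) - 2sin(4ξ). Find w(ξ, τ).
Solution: Change to a moving frame: let η = ξ - τ, σ = τ and write w(ξ,τ) = u(η,σ).
By the chain rule w_τ = u_σ - u_η, w_ξ = u_η, w_ξξ = u_ηη.
Then w_τ + w_ξ = u_σ: the advection term cancels and the PDE becomes the heat equation u_σ = (1/2)u_ηη on η ∈ ℝ.
Initial data: u(η,0) = w(η,0) = sin(η) - 2sin(4η).
On η ∈ ℝ each mode satisfies (sin(nη))″ = -n² sin(nη), so exp(-n²σ/2) sin(nη) solves the heat equation; by superposition u(η,σ) = Σ c_n exp(-n²σ/2) sin(nη).
Reading off the coefficients: c_1=1, c_4=-2, so u(η,σ) = -2exp(-8σ)sin(4η) + exp(-σ/2)sin(η).
Substituting back η = ξ - τ, σ = τ: w(ξ,τ) = u(ξ - τ, τ).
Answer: w(ξ, τ) = -2exp(-8τ)sin(4ξ - 4τ) + exp(-τ/2)sin(ξ - τ)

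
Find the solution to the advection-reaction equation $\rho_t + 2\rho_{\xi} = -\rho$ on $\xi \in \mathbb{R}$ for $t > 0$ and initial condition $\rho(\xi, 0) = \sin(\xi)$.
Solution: Substitute $\rho = e^{-t}u$, i.e. $u = e^{t}\rho$.
By the product rule, $\rho_t = e^{-t}(u_t - u)$, $\rho_{\xi} = e^{-t}u_{\xi}$.
Substituting into the PDE and dividing by $e^{-t}$: $u_t - u + 2u_{\xi} = -u$.
The lower-order terms cancel, leaving the standard advection equation $u_t + 2u_{\xi} = 0$.
Initial data for $u$: $u(\xi,0) = \rho(\xi,0) = \sin(\xi)$.
Solve for $u$:
  By method of characteristics (waves move right with speed 2):
  Along characteristics $\xi - 2t =$ const, $u$ is constant, so $u(\xi,t) = f(\xi - 2t)$ with $f = u( \cdot , 0)$.
Hence $u(\xi,t) = - \sin(2 t - \xi)$.
Transform back: $\rho(\xi,t) = e^{-t}u(\xi,t)$.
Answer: $\rho(\xi, t) = e^{-t} \sin(\xi - 2 t)$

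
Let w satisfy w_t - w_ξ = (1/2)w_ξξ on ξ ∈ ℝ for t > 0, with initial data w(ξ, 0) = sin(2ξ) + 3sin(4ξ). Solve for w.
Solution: Change to a moving frame: let η = ξ + t, σ = t and write w(ξ,t) = u(η,σ).
By the chain rule w_t = u_σ + u_η, w_ξ = u_η, w_ξξ = u_ηη.
Then w_t - w_ξ = u_σ: the advection term cancels and the PDE becomes the heat equation u_σ = (1/2)u_ηη on η ∈ ℝ.
Initial data: u(η,0) = w(η,0) = sin(2η) + 3sin(4η).
On η ∈ ℝ each mode satisfies (sin(nη))″ = -n² sin(nη), so exp(-n²σ/2) sin(nη) solves the heat equation; by superposition u(η,σ) = Σ c_n exp(-n²σ/2) sin(nη).
Reading off the coefficients: c_2=1, c_4=3, so u(η,σ) = exp(-2σ)sin(2η) + 3exp(-8σ)sin(4η).
Substituting back η = ξ + t, σ = t: w(ξ,t) = u(ξ + t, t).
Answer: w(ξ, t) = exp(-2t)sin(2t + 2ξ) + 3exp(-8t)sin(4t + 4ξ)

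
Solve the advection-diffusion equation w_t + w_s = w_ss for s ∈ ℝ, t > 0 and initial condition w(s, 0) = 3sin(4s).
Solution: Change to a moving frame: let η = s - t, σ = t and write w(s,t) = u(η,σ).
By the chain rule w_t = u_σ - u_η, w_s = u_η, w_ss = u_ηη.
Then w_t + w_s = u_σ: the advection term cancels and the PDE becomes the heat equation u_σ = u_ηη on η ∈ ℝ.
Initial data: u(η,0) = w(η,0) = 3sin(4η).
On η ∈ ℝ each mode satisfies (sin(nη))″ = -n² sin(nη), so exp(-n²σ) sin(nη) solves the heat equation; by superposition u(η,σ) = Σ c_n exp(-n²σ) sin(nη).
Reading off the coefficients: c_4=3, so u(η,σ) = 3exp(-16σ)sin(4η).
Substituting back η = s - t, σ = t: w(s,t) = u(s - t, t).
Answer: w(s, t) = 3exp(-16t)sin(4s - 4t)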